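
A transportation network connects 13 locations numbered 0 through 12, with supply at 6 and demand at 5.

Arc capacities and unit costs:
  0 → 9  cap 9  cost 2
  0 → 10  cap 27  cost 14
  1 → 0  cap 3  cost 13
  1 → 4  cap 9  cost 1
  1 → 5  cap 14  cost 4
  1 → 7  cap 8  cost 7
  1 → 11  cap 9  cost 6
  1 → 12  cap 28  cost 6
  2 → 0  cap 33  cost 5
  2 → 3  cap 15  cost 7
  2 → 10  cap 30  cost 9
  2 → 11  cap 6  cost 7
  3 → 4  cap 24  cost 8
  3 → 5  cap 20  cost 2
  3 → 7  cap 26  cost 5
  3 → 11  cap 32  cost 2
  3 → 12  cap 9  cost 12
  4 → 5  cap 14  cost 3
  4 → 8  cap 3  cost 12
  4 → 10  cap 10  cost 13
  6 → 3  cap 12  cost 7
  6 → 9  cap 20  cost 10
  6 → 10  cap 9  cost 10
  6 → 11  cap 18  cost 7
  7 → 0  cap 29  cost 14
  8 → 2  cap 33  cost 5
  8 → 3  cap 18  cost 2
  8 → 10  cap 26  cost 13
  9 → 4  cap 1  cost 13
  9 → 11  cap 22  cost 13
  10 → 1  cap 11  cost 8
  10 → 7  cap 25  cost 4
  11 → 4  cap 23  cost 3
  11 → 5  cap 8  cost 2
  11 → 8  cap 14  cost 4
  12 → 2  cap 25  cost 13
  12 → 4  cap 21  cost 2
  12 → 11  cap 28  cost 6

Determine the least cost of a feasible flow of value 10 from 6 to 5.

shortest-cost path #1: 6→11→5 push 8 @ unit cost 9 (adds 72)
shortest-cost path #2: 6→3→5 push 2 @ unit cost 9 (adds 18)
total cost = 90

Minimum cost for 10 units: 90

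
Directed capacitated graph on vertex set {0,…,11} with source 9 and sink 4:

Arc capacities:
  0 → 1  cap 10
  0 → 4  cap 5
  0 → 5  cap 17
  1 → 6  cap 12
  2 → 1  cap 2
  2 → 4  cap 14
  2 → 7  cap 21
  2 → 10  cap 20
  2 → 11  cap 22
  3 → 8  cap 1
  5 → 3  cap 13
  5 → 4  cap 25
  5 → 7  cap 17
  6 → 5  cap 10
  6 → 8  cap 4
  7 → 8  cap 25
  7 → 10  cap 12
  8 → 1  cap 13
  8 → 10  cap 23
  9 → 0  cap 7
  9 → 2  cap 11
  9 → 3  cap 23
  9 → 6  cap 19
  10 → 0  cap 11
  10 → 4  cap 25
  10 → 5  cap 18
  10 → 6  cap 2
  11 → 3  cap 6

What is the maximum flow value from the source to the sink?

augment #1: 9→0→4 bottleneck 5, total now 5
augment #2: 9→2→4 bottleneck 11, total now 16
augment #3: 9→0→5→4 bottleneck 2, total now 18
augment #4: 9→6→5→4 bottleneck 10, total now 28
augment #5: 9→3→8→10→4 bottleneck 1, total now 29
augment #6: 9→6→8→10→4 bottleneck 4, total now 33

Maximum flow value: 33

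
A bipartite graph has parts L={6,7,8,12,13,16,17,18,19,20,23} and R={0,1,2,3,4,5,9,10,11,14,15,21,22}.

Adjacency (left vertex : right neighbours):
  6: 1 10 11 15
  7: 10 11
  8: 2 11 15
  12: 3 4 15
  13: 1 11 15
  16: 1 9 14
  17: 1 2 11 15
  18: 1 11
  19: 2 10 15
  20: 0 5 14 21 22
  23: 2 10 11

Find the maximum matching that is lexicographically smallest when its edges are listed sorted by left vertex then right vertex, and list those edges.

Lex-smallest maximum matching: {(6,1), (7,10), (8,2), (12,3), (13,11), (16,9), (17,15), (20,0)}

|M| = 8 (so the lex-smallest maximum matching has 8 edges)
process left vertices in ascending order; for each, take the smallest-labelled available neighbour that still permits 8 edges overall, or leave it unmatched if none does
lex-smallest matching: {6-1, 7-10, 8-2, 12-3, 13-11, 16-9, 17-15, 20-0}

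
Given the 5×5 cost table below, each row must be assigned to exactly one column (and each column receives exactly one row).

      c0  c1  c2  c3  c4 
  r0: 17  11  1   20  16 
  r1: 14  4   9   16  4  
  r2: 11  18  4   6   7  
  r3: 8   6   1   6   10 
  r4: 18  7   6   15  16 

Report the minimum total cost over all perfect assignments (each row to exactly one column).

optimal assignment: row0→col2 (cost 1), row1→col4 (cost 4), row2→col3 (cost 6), row3→col0 (cost 8), row4→col1 (cost 7)
total = 1 + 4 + 6 + 8 + 7 = 26

Minimum assignment cost: 26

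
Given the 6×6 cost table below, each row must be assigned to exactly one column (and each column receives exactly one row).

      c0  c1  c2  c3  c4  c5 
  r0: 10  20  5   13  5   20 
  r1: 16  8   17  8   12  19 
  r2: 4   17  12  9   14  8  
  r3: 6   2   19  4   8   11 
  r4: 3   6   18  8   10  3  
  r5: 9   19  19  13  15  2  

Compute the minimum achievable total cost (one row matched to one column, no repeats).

Minimum assignment cost: 31

optimal assignment: row0→col2 (cost 5), row1→col3 (cost 8), row2→col0 (cost 4), row3→col1 (cost 2), row4→col4 (cost 10), row5→col5 (cost 2)
total = 5 + 8 + 4 + 2 + 10 + 2 = 31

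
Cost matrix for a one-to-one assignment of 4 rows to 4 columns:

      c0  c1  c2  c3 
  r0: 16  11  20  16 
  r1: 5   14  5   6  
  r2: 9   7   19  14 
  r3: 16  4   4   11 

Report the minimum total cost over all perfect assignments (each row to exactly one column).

optimal assignment: row0→col1 (cost 11), row1→col3 (cost 6), row2→col0 (cost 9), row3→col2 (cost 4)
total = 11 + 6 + 9 + 4 = 30

Minimum assignment cost: 30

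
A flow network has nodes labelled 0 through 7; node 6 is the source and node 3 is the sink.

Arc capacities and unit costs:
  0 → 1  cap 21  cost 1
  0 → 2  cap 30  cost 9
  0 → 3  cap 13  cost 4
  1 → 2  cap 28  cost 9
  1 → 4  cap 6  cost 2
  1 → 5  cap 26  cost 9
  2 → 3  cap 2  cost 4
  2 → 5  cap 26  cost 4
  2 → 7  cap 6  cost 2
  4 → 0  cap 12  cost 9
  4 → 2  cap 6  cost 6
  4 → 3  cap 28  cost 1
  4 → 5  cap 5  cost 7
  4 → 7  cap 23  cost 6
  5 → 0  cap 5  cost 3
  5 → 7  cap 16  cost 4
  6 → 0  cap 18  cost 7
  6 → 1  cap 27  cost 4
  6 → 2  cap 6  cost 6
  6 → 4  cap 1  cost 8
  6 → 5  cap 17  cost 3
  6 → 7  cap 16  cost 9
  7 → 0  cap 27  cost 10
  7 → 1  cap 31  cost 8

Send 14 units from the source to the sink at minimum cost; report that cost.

shortest-cost path #1: 6→1→4→3 push 6 @ unit cost 7 (adds 42)
shortest-cost path #2: 6→4→3 push 1 @ unit cost 9 (adds 9)
shortest-cost path #3: 6→2→3 push 2 @ unit cost 10 (adds 20)
shortest-cost path #4: 6→5→0→3 push 5 @ unit cost 10 (adds 50)
total cost = 121

Minimum cost for 14 units: 121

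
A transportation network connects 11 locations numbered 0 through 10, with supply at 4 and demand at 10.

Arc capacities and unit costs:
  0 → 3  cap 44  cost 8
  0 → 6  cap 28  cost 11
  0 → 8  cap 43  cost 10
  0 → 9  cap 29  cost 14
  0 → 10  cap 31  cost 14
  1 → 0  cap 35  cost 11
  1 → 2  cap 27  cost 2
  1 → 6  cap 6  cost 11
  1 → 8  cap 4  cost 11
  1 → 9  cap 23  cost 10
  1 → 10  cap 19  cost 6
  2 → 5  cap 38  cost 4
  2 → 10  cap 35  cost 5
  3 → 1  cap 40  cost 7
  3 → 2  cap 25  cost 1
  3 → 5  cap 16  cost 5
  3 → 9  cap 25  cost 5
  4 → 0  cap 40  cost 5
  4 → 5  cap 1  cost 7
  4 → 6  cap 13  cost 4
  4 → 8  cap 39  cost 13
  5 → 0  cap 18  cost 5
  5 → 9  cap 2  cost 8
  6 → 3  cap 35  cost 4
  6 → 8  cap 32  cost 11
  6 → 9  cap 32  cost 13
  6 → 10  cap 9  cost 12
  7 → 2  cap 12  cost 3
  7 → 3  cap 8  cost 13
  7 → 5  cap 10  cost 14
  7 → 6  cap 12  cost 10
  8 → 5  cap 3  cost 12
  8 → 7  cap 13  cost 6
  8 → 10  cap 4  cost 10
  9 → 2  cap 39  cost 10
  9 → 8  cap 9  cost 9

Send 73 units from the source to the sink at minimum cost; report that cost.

Minimum cost for 73 units: 1516

shortest-cost path #1: 4→6→3→2→10 push 13 @ unit cost 14 (adds 182)
shortest-cost path #2: 4→0→10 push 31 @ unit cost 19 (adds 589)
shortest-cost path #3: 4→0→3→2→10 push 9 @ unit cost 19 (adds 171)
shortest-cost path #4: 4→8→10 push 4 @ unit cost 23 (adds 92)
shortest-cost path #5: 4→5→0→3→2→10 push 1 @ unit cost 26 (adds 26)
shortest-cost path #6: 4→8→7→2→10 push 12 @ unit cost 27 (adds 324)
shortest-cost path #7: 4→8→7→3→6→10 push 1 @ unit cost 40 (adds 40)
shortest-cost path #8: 4→8→5→0→3→6→10 push 2 @ unit cost 46 (adds 92)
total cost = 1516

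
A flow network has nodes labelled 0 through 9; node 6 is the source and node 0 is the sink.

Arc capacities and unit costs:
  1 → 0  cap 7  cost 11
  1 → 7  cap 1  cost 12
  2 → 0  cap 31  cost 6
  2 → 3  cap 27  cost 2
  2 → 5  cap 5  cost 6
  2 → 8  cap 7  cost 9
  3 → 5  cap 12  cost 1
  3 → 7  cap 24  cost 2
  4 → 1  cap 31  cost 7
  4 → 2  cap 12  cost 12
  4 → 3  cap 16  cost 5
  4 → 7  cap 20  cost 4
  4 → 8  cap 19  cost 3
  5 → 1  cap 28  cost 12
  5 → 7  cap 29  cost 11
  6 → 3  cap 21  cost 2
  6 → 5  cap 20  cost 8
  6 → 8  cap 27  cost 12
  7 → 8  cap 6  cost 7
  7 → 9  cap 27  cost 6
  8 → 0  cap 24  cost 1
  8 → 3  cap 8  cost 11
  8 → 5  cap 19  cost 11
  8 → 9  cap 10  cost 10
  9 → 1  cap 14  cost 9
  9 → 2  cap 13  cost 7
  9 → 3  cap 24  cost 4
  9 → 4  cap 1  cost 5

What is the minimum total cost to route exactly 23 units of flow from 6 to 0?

shortest-cost path #1: 6→3→7→8→0 push 6 @ unit cost 12 (adds 72)
shortest-cost path #2: 6→8→0 push 17 @ unit cost 13 (adds 221)
total cost = 293

Minimum cost for 23 units: 293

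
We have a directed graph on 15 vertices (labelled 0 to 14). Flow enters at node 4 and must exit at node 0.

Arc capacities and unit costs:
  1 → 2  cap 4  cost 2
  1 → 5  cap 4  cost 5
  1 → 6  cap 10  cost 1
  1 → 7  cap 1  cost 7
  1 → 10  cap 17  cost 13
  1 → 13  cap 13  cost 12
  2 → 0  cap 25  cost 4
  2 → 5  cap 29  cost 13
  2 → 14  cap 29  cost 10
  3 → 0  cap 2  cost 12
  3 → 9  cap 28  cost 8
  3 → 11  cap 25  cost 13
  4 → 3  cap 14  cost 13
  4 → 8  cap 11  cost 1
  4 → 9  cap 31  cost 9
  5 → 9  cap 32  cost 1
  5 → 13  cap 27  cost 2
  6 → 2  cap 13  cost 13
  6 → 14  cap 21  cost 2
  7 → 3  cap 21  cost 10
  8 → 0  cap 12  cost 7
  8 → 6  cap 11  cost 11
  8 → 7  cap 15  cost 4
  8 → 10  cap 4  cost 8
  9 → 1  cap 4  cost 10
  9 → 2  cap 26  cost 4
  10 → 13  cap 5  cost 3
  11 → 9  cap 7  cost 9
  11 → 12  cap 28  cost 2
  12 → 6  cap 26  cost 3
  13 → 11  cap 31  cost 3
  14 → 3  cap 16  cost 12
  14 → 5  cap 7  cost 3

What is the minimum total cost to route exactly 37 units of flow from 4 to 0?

Minimum cost for 37 units: 538

shortest-cost path #1: 4→8→0 push 11 @ unit cost 8 (adds 88)
shortest-cost path #2: 4→9→2→0 push 25 @ unit cost 17 (adds 425)
shortest-cost path #3: 4→3→0 push 1 @ unit cost 25 (adds 25)
total cost = 538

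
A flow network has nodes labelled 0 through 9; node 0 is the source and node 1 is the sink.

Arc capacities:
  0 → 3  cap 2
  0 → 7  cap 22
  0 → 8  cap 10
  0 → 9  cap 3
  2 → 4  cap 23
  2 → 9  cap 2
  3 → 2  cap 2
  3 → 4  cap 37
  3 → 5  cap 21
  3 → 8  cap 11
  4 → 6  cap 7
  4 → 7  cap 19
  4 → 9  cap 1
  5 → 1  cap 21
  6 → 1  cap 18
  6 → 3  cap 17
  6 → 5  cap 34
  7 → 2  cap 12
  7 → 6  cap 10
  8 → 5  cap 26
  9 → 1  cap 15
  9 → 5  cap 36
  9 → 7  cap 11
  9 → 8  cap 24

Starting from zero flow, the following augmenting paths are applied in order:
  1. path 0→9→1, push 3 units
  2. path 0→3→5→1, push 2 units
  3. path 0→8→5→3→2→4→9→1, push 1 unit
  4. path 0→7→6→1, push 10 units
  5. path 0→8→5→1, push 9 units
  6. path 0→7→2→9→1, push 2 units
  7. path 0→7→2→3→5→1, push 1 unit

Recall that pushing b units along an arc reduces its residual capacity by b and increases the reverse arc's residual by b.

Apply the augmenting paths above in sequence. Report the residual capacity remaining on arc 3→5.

after path 1 (0→9→1, push 3): res(3,5)=21
after path 2 (0→3→5→1, push 2): res(3,5)=19
after path 3 (0→8→5→3→2→4→9→1, push 1): res(3,5)=20
after path 4 (0→7→6→1, push 10): res(3,5)=20
after path 5 (0→8→5→1, push 9): res(3,5)=20
after path 6 (0→7→2→9→1, push 2): res(3,5)=20
after path 7 (0→7→2→3→5→1, push 1): res(3,5)=19

Residual capacity of (3,5): 19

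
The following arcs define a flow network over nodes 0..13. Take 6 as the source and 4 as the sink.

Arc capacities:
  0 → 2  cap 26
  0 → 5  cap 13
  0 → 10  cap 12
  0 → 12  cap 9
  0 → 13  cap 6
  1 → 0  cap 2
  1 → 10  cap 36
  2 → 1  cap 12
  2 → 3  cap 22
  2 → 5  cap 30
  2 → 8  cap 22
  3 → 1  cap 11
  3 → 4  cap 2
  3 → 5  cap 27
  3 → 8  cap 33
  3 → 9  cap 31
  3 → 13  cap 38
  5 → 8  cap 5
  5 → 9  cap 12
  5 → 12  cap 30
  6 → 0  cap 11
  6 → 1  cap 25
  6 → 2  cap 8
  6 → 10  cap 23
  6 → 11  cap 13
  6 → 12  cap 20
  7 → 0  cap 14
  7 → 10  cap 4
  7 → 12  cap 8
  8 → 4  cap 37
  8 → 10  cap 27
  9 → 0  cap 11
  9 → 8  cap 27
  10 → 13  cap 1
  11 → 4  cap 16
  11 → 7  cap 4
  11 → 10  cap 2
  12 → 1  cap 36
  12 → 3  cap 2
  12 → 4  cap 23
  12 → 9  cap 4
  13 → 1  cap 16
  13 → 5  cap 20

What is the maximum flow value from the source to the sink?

augment #1: 6→11→4 bottleneck 13, total now 13
augment #2: 6→12→4 bottleneck 20, total now 33
augment #3: 6→0→12→4 bottleneck 3, total now 36
augment #4: 6→2→3→4 bottleneck 2, total now 38
augment #5: 6→2→8→4 bottleneck 6, total now 44
augment #6: 6→0→2→8→4 bottleneck 8, total now 52
augment #7: 6→1→0→2→8→4 bottleneck 2, total now 54
augment #8: 6→10→13→5→8→4 bottleneck 1, total now 55

Maximum flow value: 55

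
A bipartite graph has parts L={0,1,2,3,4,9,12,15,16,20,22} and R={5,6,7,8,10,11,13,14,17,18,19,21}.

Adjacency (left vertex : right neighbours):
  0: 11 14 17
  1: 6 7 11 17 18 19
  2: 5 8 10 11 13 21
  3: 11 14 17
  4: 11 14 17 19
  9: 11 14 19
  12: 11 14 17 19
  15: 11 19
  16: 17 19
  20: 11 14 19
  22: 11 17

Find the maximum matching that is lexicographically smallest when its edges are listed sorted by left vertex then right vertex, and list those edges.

|M| = 6 (so the lex-smallest maximum matching has 6 edges)
process left vertices in ascending order; for each, take the smallest-labelled available neighbour that still permits 6 edges overall, or leave it unmatched if none does
lex-smallest matching: {0-11, 1-6, 2-5, 3-14, 4-17, 9-19}

Lex-smallest maximum matching: {(0,11), (1,6), (2,5), (3,14), (4,17), (9,19)}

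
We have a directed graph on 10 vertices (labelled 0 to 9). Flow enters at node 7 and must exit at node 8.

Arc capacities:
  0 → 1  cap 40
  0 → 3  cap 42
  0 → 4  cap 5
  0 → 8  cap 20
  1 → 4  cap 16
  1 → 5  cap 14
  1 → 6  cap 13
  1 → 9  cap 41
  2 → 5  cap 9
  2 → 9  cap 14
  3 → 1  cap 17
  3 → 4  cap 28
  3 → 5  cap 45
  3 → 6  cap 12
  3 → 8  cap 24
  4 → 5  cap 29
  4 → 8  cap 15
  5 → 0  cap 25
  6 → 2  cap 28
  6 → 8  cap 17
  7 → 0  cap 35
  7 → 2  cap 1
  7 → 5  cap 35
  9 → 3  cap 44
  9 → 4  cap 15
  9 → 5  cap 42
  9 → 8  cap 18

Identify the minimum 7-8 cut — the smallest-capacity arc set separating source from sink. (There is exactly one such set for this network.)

augment #1: 7→0→8 push 20
augment #2: 7→0→3→8 push 15
augment #3: 7→2→9→8 push 1
augment #4: 7→5→0→3→8 push 9
augment #5: 7→5→0→4→8 push 5
augment #6: 7→5→0→1→4→8 push 10
augment #7: 7→5→0→1→6→8 push 1
max flow = 61; residual-reachable set from 7 gives S-side
cut edges (S→T): {(5,0), (7,0), (7,2)} total cap 61

Min-cut arcs: {(5,0), (7,0), (7,2)} (total capacity 61)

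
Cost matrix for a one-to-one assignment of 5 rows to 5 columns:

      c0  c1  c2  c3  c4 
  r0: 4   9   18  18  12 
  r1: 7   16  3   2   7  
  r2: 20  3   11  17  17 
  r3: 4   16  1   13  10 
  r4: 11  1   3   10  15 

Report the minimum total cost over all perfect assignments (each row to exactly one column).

Minimum assignment cost: 22

optimal assignment: row0→col0 (cost 4), row1→col3 (cost 2), row2→col1 (cost 3), row3→col4 (cost 10), row4→col2 (cost 3)
total = 4 + 2 + 3 + 10 + 3 = 22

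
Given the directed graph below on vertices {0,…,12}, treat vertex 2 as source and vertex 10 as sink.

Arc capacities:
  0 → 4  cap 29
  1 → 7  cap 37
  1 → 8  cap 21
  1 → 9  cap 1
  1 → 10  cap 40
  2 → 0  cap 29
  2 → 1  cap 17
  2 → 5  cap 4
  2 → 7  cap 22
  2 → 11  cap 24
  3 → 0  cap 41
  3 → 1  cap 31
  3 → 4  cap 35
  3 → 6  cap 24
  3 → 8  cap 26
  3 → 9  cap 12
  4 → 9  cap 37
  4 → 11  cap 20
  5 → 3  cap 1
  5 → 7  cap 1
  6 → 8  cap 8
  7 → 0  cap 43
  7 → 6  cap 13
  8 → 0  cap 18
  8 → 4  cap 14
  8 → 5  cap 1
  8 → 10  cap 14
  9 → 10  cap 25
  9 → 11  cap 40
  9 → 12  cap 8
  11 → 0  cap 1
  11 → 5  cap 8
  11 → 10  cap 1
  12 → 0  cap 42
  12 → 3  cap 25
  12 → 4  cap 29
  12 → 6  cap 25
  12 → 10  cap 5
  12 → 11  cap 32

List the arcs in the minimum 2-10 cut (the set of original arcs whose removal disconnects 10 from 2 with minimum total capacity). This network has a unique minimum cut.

augment #1: 2→1→10 push 17
augment #2: 2→11→10 push 1
augment #3: 2→0→4→9→10 push 25
augment #4: 2→5→3→1→10 push 1
augment #5: 2→7→6→8→10 push 8
augment #6: 2→0→4→9→12→10 push 4
max flow = 56; residual-reachable set from 2 gives S-side
cut edges (S→T): {(0,4), (2,1), (5,3), (6,8), (11,10)} total cap 56

Min-cut arcs: {(0,4), (2,1), (5,3), (6,8), (11,10)} (total capacity 56)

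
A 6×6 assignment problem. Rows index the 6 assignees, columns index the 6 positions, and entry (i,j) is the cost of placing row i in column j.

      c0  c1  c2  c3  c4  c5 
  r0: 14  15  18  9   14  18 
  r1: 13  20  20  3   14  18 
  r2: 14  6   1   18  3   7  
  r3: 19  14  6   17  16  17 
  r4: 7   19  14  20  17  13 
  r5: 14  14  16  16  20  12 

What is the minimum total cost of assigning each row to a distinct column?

optimal assignment: row0→col1 (cost 15), row1→col3 (cost 3), row2→col4 (cost 3), row3→col2 (cost 6), row4→col0 (cost 7), row5→col5 (cost 12)
total = 15 + 3 + 3 + 6 + 7 + 12 = 46

Minimum assignment cost: 46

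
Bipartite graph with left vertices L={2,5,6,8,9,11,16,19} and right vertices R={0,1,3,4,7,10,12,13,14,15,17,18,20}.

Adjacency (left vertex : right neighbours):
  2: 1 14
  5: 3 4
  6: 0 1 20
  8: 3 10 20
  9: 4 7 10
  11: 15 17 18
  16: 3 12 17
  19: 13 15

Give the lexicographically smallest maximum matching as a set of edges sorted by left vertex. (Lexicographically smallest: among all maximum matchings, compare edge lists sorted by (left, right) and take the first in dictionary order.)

Lex-smallest maximum matching: {(2,1), (5,3), (6,0), (8,10), (9,4), (11,15), (16,12), (19,13)}

|M| = 8 (so the lex-smallest maximum matching has 8 edges)
process left vertices in ascending order; for each, take the smallest-labelled available neighbour that still permits 8 edges overall, or leave it unmatched if none does
lex-smallest matching: {2-1, 5-3, 6-0, 8-10, 9-4, 11-15, 16-12, 19-13}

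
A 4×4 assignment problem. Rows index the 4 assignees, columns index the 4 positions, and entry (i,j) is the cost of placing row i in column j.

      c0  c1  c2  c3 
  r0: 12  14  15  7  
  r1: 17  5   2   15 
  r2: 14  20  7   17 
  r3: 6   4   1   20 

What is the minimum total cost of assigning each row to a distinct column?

optimal assignment: row0→col3 (cost 7), row1→col1 (cost 5), row2→col2 (cost 7), row3→col0 (cost 6)
total = 7 + 5 + 7 + 6 = 25

Minimum assignment cost: 25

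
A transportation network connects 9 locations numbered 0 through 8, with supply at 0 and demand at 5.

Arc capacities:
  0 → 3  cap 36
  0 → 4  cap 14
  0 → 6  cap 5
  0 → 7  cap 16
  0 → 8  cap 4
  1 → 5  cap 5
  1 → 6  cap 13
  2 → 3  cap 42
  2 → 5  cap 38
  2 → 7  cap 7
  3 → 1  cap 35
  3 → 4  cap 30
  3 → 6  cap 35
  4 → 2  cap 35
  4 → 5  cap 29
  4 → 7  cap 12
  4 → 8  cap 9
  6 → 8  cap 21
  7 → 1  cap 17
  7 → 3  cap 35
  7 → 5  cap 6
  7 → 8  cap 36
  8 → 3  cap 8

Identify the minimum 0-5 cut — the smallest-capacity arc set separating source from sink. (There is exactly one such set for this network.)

Min-cut arcs: {(0,4), (1,5), (3,4), (7,5)} (total capacity 55)

augment #1: 0→4→5 push 14
augment #2: 0→7→5 push 6
augment #3: 0→3→1→5 push 5
augment #4: 0→3→4→5 push 15
augment #5: 0→3→4→2→5 push 15
max flow = 55; residual-reachable set from 0 gives S-side
cut edges (S→T): {(0,4), (1,5), (3,4), (7,5)} total cap 55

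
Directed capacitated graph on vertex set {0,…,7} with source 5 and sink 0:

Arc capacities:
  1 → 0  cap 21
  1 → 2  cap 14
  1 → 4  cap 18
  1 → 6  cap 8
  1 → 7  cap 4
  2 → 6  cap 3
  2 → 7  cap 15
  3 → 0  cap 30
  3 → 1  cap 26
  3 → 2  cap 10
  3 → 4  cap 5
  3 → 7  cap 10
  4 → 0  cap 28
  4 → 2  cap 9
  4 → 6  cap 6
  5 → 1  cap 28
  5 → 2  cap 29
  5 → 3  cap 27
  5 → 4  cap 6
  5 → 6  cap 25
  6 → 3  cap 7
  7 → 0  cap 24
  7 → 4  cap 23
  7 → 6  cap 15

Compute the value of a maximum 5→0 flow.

Maximum flow value: 83

augment #1: 5→1→0 bottleneck 21, total now 21
augment #2: 5→3→0 bottleneck 27, total now 48
augment #3: 5→4→0 bottleneck 6, total now 54
augment #4: 5→1→4→0 bottleneck 7, total now 61
augment #5: 5→2→7→0 bottleneck 15, total now 76
augment #6: 5→6→3→0 bottleneck 3, total now 79
augment #7: 5→6→3→4→0 bottleneck 4, total now 83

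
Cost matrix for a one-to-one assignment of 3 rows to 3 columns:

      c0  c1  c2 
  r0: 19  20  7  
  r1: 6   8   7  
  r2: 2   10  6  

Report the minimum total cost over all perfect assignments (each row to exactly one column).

optimal assignment: row0→col2 (cost 7), row1→col1 (cost 8), row2→col0 (cost 2)
total = 7 + 8 + 2 = 17

Minimum assignment cost: 17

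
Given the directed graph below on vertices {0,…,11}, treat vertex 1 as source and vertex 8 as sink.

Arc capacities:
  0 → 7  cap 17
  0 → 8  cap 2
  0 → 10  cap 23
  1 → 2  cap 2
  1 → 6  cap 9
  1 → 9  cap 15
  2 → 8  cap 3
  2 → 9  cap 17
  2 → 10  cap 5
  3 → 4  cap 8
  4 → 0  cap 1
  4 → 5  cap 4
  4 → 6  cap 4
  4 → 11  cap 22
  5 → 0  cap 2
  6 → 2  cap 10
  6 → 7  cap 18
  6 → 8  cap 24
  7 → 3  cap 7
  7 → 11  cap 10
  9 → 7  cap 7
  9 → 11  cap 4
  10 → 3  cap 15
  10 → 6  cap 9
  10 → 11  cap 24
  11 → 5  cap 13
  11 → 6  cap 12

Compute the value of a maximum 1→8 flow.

Maximum flow value: 22

augment #1: 1→2→8 bottleneck 2, total now 2
augment #2: 1→6→8 bottleneck 9, total now 11
augment #3: 1→9→11→6→8 bottleneck 4, total now 15
augment #4: 1→9→7→11→6→8 bottleneck 7, total now 22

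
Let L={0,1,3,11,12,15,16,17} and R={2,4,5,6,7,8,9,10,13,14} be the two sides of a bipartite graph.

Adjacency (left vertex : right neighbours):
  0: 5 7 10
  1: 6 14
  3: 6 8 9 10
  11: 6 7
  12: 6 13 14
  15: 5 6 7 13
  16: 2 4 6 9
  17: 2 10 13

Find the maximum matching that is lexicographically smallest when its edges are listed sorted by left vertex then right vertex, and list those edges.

|M| = 8 (so the lex-smallest maximum matching has 8 edges)
process left vertices in ascending order; for each, take the smallest-labelled available neighbour that still permits 8 edges overall, or leave it unmatched if none does
lex-smallest matching: {0-5, 1-6, 3-8, 11-7, 12-14, 15-13, 16-2, 17-10}

Lex-smallest maximum matching: {(0,5), (1,6), (3,8), (11,7), (12,14), (15,13), (16,2), (17,10)}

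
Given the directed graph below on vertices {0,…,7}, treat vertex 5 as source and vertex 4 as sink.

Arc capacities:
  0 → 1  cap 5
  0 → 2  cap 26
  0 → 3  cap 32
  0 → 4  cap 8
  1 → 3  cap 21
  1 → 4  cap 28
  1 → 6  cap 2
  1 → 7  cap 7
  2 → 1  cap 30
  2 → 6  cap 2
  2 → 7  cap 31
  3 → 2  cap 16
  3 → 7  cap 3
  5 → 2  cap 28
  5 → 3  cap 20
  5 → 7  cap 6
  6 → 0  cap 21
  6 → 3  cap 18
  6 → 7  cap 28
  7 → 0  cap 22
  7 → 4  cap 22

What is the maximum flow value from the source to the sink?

augment #1: 5→7→4 bottleneck 6, total now 6
augment #2: 5→2→1→4 bottleneck 28, total now 34
augment #3: 5→3→7→4 bottleneck 3, total now 37
augment #4: 5→3→2→7→4 bottleneck 13, total now 50
augment #5: 5→3→2→6→0→4 bottleneck 2, total now 52
augment #6: 5→3→2→7→0→4 bottleneck 1, total now 53

Maximum flow value: 53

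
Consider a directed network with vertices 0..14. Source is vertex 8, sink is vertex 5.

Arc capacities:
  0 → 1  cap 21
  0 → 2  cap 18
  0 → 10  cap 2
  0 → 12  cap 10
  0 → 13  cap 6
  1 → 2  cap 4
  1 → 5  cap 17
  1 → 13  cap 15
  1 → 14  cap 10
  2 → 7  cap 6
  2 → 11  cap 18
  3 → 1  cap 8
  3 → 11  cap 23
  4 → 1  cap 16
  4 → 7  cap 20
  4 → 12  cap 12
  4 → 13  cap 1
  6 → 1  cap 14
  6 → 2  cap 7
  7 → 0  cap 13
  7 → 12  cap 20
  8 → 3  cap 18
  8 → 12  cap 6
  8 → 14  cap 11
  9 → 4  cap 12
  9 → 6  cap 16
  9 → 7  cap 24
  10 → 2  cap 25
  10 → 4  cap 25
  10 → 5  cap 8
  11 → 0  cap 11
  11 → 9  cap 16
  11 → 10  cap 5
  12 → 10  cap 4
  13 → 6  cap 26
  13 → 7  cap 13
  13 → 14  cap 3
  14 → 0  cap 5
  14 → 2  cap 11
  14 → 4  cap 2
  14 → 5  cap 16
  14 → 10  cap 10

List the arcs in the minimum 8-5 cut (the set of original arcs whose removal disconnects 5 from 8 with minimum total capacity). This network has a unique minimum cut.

augment #1: 8→14→5 push 11
augment #2: 8→3→1→5 push 8
augment #3: 8→12→10→5 push 4
augment #4: 8→3→11→10→5 push 4
augment #5: 8→3→11→0→1→5 push 6
max flow = 33; residual-reachable set from 8 gives S-side
cut edges (S→T): {(8,3), (8,14), (12,10)} total cap 33

Min-cut arcs: {(8,3), (8,14), (12,10)} (total capacity 33)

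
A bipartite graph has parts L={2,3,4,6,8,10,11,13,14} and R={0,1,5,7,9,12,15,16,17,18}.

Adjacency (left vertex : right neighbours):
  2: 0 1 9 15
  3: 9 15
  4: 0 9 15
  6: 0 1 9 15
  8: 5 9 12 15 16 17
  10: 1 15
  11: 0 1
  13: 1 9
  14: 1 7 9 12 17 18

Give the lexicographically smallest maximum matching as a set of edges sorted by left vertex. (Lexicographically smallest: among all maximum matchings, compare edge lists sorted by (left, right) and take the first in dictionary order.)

Lex-smallest maximum matching: {(2,0), (3,9), (4,15), (6,1), (8,5), (14,7)}

|M| = 6 (so the lex-smallest maximum matching has 6 edges)
process left vertices in ascending order; for each, take the smallest-labelled available neighbour that still permits 6 edges overall, or leave it unmatched if none does
lex-smallest matching: {2-0, 3-9, 4-15, 6-1, 8-5, 14-7}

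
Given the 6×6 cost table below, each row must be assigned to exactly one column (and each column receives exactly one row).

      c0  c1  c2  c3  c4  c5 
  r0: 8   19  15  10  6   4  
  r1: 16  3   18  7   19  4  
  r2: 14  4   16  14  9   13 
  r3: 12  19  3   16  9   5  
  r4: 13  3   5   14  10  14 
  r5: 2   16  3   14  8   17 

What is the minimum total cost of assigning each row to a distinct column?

optimal assignment: row0→col5 (cost 4), row1→col3 (cost 7), row2→col4 (cost 9), row3→col2 (cost 3), row4→col1 (cost 3), row5→col0 (cost 2)
total = 4 + 7 + 9 + 3 + 3 + 2 = 28

Minimum assignment cost: 28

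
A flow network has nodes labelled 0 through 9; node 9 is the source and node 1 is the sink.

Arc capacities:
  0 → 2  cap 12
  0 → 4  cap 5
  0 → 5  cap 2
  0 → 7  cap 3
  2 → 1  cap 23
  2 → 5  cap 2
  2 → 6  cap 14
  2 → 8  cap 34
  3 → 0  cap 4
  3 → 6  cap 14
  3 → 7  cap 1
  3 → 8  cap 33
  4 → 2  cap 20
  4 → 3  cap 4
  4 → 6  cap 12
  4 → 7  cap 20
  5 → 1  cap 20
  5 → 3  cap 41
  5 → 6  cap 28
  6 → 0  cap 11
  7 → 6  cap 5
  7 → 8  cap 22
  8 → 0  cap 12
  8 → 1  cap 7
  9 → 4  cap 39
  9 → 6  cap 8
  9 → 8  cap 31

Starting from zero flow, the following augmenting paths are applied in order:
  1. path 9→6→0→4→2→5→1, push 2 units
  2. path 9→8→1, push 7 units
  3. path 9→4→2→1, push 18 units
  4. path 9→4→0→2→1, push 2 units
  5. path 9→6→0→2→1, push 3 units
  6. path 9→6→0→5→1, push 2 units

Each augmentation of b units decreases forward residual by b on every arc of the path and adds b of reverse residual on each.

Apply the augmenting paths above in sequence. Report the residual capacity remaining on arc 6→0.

Residual capacity of (6,0): 4

after path 1 (9→6→0→4→2→5→1, push 2): res(6,0)=9
after path 2 (9→8→1, push 7): res(6,0)=9
after path 3 (9→4→2→1, push 18): res(6,0)=9
after path 4 (9→4→0→2→1, push 2): res(6,0)=9
after path 5 (9→6→0→2→1, push 3): res(6,0)=6
after path 6 (9→6→0→5→1, push 2): res(6,0)=4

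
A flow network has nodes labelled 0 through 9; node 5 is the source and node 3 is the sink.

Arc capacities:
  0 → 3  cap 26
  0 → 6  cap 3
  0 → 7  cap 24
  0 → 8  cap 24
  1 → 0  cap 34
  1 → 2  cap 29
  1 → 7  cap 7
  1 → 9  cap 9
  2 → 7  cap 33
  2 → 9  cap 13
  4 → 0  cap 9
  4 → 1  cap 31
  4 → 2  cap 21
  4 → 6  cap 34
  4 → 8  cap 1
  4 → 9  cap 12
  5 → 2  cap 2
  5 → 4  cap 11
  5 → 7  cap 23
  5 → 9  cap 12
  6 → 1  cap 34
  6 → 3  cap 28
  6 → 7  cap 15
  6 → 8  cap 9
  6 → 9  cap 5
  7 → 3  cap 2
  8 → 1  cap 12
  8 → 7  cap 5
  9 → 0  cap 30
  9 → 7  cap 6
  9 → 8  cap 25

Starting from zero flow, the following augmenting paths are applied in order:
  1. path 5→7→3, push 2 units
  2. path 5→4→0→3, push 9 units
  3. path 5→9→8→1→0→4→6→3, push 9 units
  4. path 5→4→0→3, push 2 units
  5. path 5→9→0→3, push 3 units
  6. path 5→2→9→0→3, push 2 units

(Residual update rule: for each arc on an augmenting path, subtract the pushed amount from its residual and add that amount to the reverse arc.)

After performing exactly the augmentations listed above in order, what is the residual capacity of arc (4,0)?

after path 1 (5→7→3, push 2): res(4,0)=9
after path 2 (5→4→0→3, push 9): res(4,0)=0
after path 3 (5→9→8→1→0→4→6→3, push 9): res(4,0)=9
after path 4 (5→4→0→3, push 2): res(4,0)=7
after path 5 (5→9→0→3, push 3): res(4,0)=7
after path 6 (5→2→9→0→3, push 2): res(4,0)=7

Residual capacity of (4,0): 7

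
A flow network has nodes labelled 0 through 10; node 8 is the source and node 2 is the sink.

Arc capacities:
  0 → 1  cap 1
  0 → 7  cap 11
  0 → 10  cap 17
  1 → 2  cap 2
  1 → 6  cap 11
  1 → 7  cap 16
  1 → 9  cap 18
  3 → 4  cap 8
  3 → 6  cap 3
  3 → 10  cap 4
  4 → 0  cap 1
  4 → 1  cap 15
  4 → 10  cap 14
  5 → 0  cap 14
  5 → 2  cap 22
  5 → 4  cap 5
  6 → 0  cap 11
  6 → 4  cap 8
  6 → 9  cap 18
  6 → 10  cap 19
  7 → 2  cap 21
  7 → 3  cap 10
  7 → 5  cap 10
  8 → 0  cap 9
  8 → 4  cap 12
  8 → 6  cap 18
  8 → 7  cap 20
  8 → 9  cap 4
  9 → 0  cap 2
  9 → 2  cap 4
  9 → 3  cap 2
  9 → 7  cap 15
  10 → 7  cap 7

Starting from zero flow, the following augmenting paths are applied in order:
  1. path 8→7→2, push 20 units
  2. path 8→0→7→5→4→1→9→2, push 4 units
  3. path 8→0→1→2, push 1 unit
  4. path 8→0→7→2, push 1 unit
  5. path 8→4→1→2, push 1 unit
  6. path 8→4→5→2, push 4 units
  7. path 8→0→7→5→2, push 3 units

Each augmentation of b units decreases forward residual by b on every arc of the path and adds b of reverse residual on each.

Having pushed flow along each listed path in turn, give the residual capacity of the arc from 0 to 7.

Residual capacity of (0,7): 3

after path 1 (8→7→2, push 20): res(0,7)=11
after path 2 (8→0→7→5→4→1→9→2, push 4): res(0,7)=7
after path 3 (8→0→1→2, push 1): res(0,7)=7
after path 4 (8→0→7→2, push 1): res(0,7)=6
after path 5 (8→4→1→2, push 1): res(0,7)=6
after path 6 (8→4→5→2, push 4): res(0,7)=6
after path 7 (8→0→7→5→2, push 3): res(0,7)=3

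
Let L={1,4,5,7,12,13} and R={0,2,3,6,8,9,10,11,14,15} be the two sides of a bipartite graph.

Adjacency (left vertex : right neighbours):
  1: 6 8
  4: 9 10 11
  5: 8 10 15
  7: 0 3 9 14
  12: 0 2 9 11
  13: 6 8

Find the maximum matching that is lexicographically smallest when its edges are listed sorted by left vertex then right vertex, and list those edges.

|M| = 6 (so the lex-smallest maximum matching has 6 edges)
process left vertices in ascending order; for each, take the smallest-labelled available neighbour that still permits 6 edges overall, or leave it unmatched if none does
lex-smallest matching: {1-6, 4-9, 5-10, 7-0, 12-2, 13-8}

Lex-smallest maximum matching: {(1,6), (4,9), (5,10), (7,0), (12,2), (13,8)}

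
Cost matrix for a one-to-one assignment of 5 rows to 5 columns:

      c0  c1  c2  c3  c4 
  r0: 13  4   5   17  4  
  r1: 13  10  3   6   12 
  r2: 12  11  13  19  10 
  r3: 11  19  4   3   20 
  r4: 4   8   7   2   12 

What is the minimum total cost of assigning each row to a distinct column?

Minimum assignment cost: 24

optimal assignment: row0→col1 (cost 4), row1→col2 (cost 3), row2→col4 (cost 10), row3→col3 (cost 3), row4→col0 (cost 4)
total = 4 + 3 + 10 + 3 + 4 = 24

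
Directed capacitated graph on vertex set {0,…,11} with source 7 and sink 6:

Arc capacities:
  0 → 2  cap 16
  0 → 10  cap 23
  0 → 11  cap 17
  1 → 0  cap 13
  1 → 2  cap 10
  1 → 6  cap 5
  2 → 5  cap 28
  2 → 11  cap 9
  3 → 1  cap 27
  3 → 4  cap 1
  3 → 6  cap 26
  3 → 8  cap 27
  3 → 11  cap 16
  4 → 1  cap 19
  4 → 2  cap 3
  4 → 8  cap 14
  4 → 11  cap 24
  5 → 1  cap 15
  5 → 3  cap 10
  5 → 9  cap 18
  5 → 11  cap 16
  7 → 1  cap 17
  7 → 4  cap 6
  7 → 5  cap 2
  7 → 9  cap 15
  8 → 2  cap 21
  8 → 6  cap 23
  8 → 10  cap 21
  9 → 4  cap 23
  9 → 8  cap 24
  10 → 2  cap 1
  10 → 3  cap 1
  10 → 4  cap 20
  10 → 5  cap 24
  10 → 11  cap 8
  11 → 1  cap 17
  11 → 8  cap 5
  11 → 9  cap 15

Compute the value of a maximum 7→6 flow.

augment #1: 7→1→6 bottleneck 5, total now 5
augment #2: 7→4→8→6 bottleneck 6, total now 11
augment #3: 7→5→3→6 bottleneck 2, total now 13
augment #4: 7→9→8→6 bottleneck 15, total now 28
augment #5: 7→1→0→10→3→6 bottleneck 1, total now 29
augment #6: 7→1→0→11→8→6 bottleneck 2, total now 31
augment #7: 7→1→2→5→3→6 bottleneck 8, total now 39

Maximum flow value: 39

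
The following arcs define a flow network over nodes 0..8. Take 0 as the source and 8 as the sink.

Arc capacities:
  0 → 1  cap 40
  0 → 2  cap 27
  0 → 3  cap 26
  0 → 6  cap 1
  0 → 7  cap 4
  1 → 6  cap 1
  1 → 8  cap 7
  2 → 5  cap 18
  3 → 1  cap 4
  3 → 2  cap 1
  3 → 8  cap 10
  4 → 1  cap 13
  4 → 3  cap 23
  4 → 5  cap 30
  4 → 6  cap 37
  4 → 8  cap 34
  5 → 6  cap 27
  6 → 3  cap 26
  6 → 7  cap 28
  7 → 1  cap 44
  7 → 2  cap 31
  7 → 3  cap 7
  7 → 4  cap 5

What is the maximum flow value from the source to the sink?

Maximum flow value: 22

augment #1: 0→1→8 bottleneck 7, total now 7
augment #2: 0→3→8 bottleneck 10, total now 17
augment #3: 0→7→4→8 bottleneck 4, total now 21
augment #4: 0→6→7→4→8 bottleneck 1, total now 22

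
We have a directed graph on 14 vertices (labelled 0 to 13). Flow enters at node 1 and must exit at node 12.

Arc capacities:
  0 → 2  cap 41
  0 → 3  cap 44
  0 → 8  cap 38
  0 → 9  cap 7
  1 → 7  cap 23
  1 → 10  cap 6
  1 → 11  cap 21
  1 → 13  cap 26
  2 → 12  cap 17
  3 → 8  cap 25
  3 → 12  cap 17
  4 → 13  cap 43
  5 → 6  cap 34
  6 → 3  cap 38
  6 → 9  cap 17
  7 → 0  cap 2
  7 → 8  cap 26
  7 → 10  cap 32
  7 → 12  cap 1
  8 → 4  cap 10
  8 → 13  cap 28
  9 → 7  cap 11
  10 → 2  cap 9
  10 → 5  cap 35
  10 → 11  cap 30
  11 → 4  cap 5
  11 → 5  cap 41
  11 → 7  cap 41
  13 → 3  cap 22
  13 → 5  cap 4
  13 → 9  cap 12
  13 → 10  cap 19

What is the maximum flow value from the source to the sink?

augment #1: 1→7→12 bottleneck 1, total now 1
augment #2: 1→10→2→12 bottleneck 6, total now 7
augment #3: 1→13→3→12 bottleneck 17, total now 24
augment #4: 1→7→0→2→12 bottleneck 2, total now 26
augment #5: 1→7→10→2→12 bottleneck 3, total now 29

Maximum flow value: 29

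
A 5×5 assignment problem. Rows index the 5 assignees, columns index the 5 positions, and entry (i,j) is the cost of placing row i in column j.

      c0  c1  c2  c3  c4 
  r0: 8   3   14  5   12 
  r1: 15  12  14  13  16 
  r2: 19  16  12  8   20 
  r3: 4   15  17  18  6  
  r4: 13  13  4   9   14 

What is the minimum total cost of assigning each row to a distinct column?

optimal assignment: row0→col1 (cost 3), row1→col4 (cost 16), row2→col3 (cost 8), row3→col0 (cost 4), row4→col2 (cost 4)
total = 3 + 16 + 8 + 4 + 4 = 35

Minimum assignment cost: 35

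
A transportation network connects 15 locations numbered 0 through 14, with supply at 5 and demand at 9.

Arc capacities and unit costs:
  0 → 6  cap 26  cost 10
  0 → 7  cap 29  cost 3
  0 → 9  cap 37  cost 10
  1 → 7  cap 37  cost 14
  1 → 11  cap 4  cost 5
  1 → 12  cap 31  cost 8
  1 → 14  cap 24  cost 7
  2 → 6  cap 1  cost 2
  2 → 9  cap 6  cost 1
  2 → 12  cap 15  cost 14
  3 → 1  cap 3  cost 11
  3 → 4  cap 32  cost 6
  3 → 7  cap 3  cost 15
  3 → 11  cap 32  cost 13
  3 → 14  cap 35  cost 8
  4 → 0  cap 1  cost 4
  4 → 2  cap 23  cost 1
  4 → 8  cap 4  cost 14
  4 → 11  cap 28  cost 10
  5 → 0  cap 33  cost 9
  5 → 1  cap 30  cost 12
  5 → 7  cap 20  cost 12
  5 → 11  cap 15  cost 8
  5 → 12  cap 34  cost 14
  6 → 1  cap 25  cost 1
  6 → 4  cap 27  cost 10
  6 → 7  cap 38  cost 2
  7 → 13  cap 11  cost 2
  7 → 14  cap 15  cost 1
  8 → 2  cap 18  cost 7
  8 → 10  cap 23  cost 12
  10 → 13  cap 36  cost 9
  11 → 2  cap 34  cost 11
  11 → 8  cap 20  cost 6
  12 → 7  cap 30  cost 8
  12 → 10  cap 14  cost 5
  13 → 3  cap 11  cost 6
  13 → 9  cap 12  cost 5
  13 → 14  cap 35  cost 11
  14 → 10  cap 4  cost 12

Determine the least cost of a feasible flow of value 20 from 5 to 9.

shortest-cost path #1: 5→7→13→9 push 11 @ unit cost 19 (adds 209)
shortest-cost path #2: 5→0→9 push 9 @ unit cost 19 (adds 171)
total cost = 380

Minimum cost for 20 units: 380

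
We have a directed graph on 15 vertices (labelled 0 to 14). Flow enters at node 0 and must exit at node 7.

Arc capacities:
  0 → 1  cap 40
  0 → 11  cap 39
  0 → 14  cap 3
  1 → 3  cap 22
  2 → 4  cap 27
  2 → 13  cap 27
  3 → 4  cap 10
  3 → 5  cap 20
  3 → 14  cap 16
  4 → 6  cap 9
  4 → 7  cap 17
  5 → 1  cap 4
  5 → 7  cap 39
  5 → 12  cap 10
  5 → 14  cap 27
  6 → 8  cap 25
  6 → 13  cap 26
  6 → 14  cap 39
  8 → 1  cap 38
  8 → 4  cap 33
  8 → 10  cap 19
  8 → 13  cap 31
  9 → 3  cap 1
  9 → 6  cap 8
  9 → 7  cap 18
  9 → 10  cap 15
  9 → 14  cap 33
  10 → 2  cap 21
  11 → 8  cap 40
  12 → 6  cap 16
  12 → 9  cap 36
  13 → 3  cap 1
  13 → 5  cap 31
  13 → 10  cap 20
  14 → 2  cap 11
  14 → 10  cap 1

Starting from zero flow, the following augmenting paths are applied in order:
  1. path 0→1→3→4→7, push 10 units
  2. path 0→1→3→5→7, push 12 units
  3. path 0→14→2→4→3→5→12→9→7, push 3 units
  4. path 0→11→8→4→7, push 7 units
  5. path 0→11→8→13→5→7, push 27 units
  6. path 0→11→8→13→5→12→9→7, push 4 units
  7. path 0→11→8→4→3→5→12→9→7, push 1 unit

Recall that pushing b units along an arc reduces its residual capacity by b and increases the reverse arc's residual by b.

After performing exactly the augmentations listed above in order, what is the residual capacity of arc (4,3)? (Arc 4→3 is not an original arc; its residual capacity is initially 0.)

Residual capacity of (4,3): 6

after path 1 (0→1→3→4→7, push 10): res(4,3)=10
after path 2 (0→1→3→5→7, push 12): res(4,3)=10
after path 3 (0→14→2→4→3→5→12→9→7, push 3): res(4,3)=7
after path 4 (0→11→8→4→7, push 7): res(4,3)=7
after path 5 (0→11→8→13→5→7, push 27): res(4,3)=7
after path 6 (0→11→8→13→5→12→9→7, push 4): res(4,3)=7
after path 7 (0→11→8→4→3→5→12→9→7, push 1): res(4,3)=6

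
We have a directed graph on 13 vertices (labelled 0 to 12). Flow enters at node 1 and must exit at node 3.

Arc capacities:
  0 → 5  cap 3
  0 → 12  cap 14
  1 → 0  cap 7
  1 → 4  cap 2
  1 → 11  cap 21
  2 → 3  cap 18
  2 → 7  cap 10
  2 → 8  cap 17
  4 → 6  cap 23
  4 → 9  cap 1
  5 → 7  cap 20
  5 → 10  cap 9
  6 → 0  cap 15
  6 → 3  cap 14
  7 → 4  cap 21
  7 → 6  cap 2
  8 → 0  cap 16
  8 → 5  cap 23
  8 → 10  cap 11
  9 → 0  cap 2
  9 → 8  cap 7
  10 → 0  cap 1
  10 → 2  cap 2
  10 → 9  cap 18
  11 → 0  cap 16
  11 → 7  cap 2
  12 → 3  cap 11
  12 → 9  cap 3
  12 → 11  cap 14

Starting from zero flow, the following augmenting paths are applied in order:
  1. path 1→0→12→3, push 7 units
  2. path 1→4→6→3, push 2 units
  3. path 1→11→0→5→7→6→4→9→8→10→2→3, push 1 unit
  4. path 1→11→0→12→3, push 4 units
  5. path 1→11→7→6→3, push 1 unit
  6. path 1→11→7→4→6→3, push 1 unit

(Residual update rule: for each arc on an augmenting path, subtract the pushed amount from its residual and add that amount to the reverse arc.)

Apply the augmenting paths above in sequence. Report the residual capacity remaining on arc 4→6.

Residual capacity of (4,6): 21

after path 1 (1→0→12→3, push 7): res(4,6)=23
after path 2 (1→4→6→3, push 2): res(4,6)=21
after path 3 (1→11→0→5→7→6→4→9→8→10→2→3, push 1): res(4,6)=22
after path 4 (1→11→0→12→3, push 4): res(4,6)=22
after path 5 (1→11→7→6→3, push 1): res(4,6)=22
after path 6 (1→11→7→4→6→3, push 1): res(4,6)=21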